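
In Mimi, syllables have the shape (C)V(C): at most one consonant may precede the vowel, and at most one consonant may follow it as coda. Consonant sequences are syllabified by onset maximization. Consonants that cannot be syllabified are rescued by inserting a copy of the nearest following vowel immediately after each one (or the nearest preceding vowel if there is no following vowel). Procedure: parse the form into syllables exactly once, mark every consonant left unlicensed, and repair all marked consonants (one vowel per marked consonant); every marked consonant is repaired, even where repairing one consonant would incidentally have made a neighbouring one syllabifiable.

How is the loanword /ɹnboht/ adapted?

The consonants /ɹ/, /n/, /t/ cannot be parsed into a legal (C)V(C) syllable (at most one coda consonant is licensed; onsets are limited to one consonant).
Epenthesis after each stranded consonant: /ɹ/ → /ɹo/, /n/ → /no/, /t/ → /to/.

ɹonobohto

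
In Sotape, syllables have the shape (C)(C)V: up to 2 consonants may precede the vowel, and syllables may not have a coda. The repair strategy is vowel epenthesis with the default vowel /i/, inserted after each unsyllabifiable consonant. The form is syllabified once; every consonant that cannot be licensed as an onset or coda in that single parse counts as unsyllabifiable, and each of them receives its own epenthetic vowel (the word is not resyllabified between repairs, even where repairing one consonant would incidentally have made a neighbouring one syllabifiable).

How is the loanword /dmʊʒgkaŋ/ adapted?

dmʊʒigkaŋi

Syllabifying with onset maximization leaves /ʒ/, /ŋ/ stranded (no codas are permitted; onsets may contain at most 2 consonants).
Each unlicensed consonant becomes the onset of a new syllable: /ʒ/ → /ʒi/, /ŋ/ → /ŋi/.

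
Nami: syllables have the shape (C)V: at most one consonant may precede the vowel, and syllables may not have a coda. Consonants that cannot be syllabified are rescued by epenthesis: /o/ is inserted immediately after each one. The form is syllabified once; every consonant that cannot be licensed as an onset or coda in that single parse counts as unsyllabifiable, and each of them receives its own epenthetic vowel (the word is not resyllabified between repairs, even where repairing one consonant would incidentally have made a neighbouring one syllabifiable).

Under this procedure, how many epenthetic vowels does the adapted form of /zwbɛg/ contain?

3

The unsyllabifiable consonants are /z/, /w/, /g/; each receives one epenthetic vowel.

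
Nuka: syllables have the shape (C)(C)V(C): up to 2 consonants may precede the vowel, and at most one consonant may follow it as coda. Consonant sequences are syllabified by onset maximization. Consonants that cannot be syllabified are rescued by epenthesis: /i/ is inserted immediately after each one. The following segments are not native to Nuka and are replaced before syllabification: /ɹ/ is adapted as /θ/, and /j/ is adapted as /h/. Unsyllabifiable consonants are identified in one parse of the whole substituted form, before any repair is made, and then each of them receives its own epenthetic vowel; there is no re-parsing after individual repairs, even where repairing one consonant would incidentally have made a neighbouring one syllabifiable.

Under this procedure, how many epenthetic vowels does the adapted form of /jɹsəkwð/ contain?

After substitution the input is /hθsəkwð/.
The unsyllabifiable consonants are /h/, /w/, /ð/; each receives one epenthetic vowel.

3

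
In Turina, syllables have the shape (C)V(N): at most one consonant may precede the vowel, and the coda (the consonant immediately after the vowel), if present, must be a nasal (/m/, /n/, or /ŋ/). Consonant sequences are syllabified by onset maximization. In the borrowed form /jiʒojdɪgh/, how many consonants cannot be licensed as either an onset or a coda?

3

Syllabifying with onset maximization leaves /j/, /g/, /h/ stranded (only a nasal (/m/, /n/, or /ŋ/) is licensed in coda position; onsets are limited to one consonant).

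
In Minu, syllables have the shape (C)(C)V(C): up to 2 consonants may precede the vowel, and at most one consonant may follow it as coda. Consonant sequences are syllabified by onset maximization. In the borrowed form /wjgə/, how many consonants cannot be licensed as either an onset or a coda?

1

Syllabifying with onset maximization leaves /w/ stranded (at most one coda consonant is licensed; onsets may contain at most 2 consonants).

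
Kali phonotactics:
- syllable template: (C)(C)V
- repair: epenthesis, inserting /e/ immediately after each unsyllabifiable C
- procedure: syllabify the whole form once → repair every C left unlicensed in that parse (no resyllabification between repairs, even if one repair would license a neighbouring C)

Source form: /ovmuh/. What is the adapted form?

The consonants /h/ cannot be parsed into a legal (C)(C)V syllable (no codas are permitted; onsets may contain at most 2 consonants).
Each unlicensed consonant becomes the onset of a new syllable: /h/ → /he/.

ovmuhe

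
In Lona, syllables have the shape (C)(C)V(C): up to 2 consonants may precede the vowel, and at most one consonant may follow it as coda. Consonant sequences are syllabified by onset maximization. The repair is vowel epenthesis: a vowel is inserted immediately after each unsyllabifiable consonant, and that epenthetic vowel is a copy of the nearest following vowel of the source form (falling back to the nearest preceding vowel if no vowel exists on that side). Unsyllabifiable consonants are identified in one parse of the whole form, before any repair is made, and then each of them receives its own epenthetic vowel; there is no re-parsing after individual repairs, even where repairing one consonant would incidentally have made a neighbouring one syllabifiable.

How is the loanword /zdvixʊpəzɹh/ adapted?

zidvixʊpəzɹəhə

Under (C)(C)V(C), the unsyllabifiable consonants are /z/, /ɹ/, /h/ (at most one coda consonant is licensed; onsets may contain at most 2 consonants).
Inserting the epenthetic vowel yields /z/ → /zi/, /ɹ/ → /ɹə/, /h/ → /hə/.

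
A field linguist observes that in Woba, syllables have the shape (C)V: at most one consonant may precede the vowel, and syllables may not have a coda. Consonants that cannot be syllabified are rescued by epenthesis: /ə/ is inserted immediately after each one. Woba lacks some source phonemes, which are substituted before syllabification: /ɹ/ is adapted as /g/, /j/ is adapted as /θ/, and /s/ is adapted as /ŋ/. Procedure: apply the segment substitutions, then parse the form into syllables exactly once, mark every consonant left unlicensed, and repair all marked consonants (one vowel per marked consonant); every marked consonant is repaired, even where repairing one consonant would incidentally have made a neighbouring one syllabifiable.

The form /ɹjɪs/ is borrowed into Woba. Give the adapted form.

Substitution: /ɹ/ → /g/, /j/ → /θ/, /s/ → /ŋ/, giving /gθɪŋ/.
The consonants /g/, /ŋ/ cannot be parsed into a legal (C)V syllable (no codas are permitted; onsets are limited to one consonant).
Each unlicensed consonant becomes the onset of a new syllable: /g/ → /gə/, /ŋ/ → /ŋə/.

gəθɪŋə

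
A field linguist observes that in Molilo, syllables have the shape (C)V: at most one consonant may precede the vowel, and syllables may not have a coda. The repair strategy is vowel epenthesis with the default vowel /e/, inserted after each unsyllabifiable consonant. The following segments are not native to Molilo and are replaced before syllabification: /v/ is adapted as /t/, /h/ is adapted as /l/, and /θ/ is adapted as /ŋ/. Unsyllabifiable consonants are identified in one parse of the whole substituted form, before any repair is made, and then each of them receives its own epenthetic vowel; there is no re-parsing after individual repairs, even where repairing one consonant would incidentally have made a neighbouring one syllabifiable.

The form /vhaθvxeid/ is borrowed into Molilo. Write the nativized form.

telaŋetexeide

Substitution: /v/ → /t/, /h/ → /l/, /θ/ → /ŋ/, giving /tlaŋtxeid/.
The consonants /t/, /ŋ/, /t/, /d/ cannot be parsed into a legal (C)V syllable (no codas are permitted; onsets are limited to one consonant).
Inserting the epenthetic vowel yields /t/ → /te/, /ŋ/ → /ŋe/, /t/ → /te/, /d/ → /de/.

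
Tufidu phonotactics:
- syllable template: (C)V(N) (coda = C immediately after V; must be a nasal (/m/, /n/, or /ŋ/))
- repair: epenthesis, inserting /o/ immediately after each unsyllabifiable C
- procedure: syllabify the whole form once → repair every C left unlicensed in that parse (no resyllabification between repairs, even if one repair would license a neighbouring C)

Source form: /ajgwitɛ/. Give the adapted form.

ajogowitɛ

Under (C)V(N), the unsyllabifiable consonants are /j/, /g/ (only a nasal (/m/, /n/, or /ŋ/) is licensed in coda position; onsets are limited to one consonant).
Inserting the epenthetic vowel yields /j/ → /jo/, /g/ → /go/.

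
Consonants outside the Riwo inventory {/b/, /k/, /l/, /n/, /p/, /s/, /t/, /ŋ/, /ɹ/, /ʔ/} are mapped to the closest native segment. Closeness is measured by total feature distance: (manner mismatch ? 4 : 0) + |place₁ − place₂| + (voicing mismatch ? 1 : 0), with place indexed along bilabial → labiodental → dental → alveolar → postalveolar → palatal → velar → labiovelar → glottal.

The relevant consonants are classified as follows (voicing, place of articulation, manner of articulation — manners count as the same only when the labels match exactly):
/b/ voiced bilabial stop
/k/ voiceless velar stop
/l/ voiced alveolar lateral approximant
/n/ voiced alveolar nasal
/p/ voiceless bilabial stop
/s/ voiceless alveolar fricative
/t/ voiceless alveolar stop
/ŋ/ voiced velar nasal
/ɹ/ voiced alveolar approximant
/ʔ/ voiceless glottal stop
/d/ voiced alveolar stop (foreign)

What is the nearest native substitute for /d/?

t

/t/ is closest: same manner (stop), place distance 0 (alveolar→alveolar), voicing differs (+1); total 1. Next closest is /b/ at distance 3.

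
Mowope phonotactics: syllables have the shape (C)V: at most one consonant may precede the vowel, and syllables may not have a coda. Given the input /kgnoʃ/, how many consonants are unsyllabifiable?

The consonants /k/, /g/, /ʃ/ cannot be parsed into a legal (C)V syllable (no codas are permitted; onsets are limited to one consonant).

3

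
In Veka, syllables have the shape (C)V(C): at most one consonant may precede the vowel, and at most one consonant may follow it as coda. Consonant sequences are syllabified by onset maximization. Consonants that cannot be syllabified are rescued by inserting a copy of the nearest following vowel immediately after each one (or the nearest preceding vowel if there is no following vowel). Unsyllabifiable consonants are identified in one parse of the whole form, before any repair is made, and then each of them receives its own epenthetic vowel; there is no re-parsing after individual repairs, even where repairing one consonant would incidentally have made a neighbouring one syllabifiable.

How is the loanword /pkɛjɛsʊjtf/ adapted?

pɛkɛjɛsʊjtʊfʊ

Syllabifying with onset maximization leaves /p/, /t/, /f/ stranded (at most one coda consonant is licensed; onsets are limited to one consonant).
Epenthesis after each stranded consonant: /p/ → /pɛ/, /t/ → /tʊ/, /f/ → /fʊ/.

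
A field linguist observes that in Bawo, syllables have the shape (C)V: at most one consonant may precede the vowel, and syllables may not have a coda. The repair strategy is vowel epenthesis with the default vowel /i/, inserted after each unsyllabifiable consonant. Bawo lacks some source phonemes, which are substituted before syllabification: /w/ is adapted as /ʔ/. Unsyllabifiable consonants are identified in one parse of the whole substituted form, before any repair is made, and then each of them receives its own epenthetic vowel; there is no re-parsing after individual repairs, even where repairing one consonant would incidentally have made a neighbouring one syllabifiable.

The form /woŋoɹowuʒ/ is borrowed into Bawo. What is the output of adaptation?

ʔoŋoɹoʔuʒi

Substitution: /w/ → /ʔ/, giving /ʔoŋoɹoʔuʒ/.
Under (C)V, the unsyllabifiable consonants are /ʒ/ (no codas are permitted; onsets are limited to one consonant).
Epenthesis after each stranded consonant: /ʒ/ → /ʒi/.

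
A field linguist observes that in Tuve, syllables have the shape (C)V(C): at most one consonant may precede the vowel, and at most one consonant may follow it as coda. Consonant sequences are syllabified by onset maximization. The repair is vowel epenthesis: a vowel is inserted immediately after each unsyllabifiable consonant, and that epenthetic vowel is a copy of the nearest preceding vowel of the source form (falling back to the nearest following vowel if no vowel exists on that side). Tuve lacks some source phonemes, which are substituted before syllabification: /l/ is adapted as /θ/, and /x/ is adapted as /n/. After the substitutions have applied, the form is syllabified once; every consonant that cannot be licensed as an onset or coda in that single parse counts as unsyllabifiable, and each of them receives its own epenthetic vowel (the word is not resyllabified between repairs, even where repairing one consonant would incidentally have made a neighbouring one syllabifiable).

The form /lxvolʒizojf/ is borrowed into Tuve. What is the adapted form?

θonovoθʒizojfo

Substitution: /l/ → /θ/, /x/ → /n/, giving /θnvoθʒizojf/.
The consonants /θ/, /n/, /f/ cannot be parsed into a legal (C)V(C) syllable (at most one coda consonant is licensed; onsets are limited to one consonant).
Inserting the epenthetic vowel yields /θ/ → /θo/, /n/ → /no/, /f/ → /fo/.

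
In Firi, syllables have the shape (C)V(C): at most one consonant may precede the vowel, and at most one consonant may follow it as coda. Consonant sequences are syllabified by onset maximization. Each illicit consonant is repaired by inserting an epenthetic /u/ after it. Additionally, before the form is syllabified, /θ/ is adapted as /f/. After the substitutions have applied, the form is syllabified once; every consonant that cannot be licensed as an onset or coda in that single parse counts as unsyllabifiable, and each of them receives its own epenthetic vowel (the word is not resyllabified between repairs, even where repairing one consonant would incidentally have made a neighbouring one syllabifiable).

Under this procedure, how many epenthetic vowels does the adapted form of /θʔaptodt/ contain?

After substitution the input is /fʔaptodt/.
The unsyllabifiable consonants are /f/, /t/; each receives one epenthetic vowel.

2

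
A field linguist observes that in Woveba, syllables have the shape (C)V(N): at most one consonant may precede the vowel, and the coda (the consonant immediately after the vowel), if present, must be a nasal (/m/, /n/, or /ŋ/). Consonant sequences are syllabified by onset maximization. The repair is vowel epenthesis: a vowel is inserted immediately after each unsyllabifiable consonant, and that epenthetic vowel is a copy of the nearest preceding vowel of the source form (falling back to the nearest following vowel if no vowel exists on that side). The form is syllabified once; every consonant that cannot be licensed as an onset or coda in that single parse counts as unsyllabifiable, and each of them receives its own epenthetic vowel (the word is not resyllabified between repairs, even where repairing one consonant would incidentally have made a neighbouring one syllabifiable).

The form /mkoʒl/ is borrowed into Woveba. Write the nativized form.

mokoʒolo

The consonants /m/, /ʒ/, /l/ cannot be parsed into a legal (C)V(N) syllable (only a nasal (/m/, /n/, or /ŋ/) is licensed in coda position; onsets are limited to one consonant).
Epenthesis after each stranded consonant: /m/ → /mo/, /ʒ/ → /ʒo/, /l/ → /lo/.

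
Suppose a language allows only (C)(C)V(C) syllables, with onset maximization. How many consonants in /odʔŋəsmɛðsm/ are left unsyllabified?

The consonants /s/, /m/ cannot be parsed into a legal (C)(C)V(C) syllable (at most one coda consonant is licensed; onsets may contain at most 2 consonants).

2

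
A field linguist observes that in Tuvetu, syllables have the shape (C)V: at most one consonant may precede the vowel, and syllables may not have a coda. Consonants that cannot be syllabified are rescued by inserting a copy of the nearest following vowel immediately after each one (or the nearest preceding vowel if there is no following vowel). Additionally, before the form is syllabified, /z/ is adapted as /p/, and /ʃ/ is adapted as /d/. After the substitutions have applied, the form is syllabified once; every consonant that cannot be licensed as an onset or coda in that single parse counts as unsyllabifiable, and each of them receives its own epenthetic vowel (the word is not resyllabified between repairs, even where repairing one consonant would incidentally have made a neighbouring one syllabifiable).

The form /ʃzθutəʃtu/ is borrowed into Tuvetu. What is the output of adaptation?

Substitution: /ʃ/ → /d/, /z/ → /p/, giving /dpθutədtu/.
Syllabifying with onset maximization leaves /d/, /p/, /d/ stranded (no codas are permitted; onsets are limited to one consonant).
Epenthesis after each stranded consonant: /d/ → /du/, /p/ → /pu/, /d/ → /du/.

dupuθutədutu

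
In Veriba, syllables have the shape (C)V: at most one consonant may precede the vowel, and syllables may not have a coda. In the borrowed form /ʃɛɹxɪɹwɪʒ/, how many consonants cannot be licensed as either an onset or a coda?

3

Under (C)V, the unsyllabifiable consonants are /ɹ/, /ɹ/, /ʒ/ (no codas are permitted; onsets are limited to one consonant).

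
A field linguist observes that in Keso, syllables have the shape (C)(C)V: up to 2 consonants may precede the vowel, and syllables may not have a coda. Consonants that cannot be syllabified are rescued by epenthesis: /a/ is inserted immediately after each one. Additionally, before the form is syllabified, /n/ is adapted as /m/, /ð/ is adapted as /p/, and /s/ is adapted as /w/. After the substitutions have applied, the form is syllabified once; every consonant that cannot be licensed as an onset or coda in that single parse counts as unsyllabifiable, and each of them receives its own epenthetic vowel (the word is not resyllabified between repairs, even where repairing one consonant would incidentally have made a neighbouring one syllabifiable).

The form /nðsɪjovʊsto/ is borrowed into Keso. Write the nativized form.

Substitution: /n/ → /m/, /ð/ → /p/, /s/ → /w/, giving /mpwɪjovʊwto/.
Under (C)(C)V, the unsyllabifiable consonants are /m/ (no codas are permitted; onsets may contain at most 2 consonants).
Each unlicensed consonant becomes the onset of a new syllable: /m/ → /ma/.

mapwɪjovʊwto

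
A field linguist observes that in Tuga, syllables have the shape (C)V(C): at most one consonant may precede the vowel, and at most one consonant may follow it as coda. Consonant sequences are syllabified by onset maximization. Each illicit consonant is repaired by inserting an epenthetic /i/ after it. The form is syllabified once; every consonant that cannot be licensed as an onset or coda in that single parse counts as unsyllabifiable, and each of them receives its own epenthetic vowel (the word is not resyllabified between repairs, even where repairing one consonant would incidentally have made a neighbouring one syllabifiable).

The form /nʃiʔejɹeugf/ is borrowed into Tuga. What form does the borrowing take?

niʃiʔejɹeugfi

Syllabifying with onset maximization leaves /n/, /f/ stranded (at most one coda consonant is licensed; onsets are limited to one consonant).
Each unlicensed consonant becomes the onset of a new syllable: /n/ → /ni/, /f/ → /fi/.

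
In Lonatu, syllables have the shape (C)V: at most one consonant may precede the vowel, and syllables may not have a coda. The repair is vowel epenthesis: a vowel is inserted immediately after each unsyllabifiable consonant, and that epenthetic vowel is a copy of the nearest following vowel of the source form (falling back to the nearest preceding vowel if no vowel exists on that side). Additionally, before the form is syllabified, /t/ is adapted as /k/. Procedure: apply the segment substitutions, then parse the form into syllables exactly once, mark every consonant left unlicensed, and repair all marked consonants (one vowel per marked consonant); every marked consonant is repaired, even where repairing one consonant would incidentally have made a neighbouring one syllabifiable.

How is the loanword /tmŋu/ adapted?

Substitution: /t/ → /k/, giving /kmŋu/.
Under (C)V, the unsyllabifiable consonants are /k/, /m/ (no codas are permitted; onsets are limited to one consonant).
Epenthesis after each stranded consonant: /k/ → /ku/, /m/ → /mu/.

kumuŋu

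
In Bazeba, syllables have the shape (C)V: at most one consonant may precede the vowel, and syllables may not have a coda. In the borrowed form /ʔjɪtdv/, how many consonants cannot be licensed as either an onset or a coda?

4

The consonants /ʔ/, /t/, /d/, /v/ cannot be parsed into a legal (C)V syllable (no codas are permitted; onsets are limited to one consonant).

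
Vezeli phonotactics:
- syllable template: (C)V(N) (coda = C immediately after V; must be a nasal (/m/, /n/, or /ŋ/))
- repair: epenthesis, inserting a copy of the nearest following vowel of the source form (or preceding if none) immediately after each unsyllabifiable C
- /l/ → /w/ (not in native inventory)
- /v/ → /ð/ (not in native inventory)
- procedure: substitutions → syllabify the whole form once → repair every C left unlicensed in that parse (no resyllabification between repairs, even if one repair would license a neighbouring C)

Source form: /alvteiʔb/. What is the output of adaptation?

aweðeteiʔibi

Substitution: /l/ → /w/, /v/ → /ð/, giving /awðteiʔb/.
Syllabifying with onset maximization leaves /w/, /ð/, /ʔ/, /b/ stranded (only a nasal (/m/, /n/, or /ŋ/) is licensed in coda position; onsets are limited to one consonant).
Each unlicensed consonant becomes the onset of a new syllable: /w/ → /we/, /ð/ → /ðe/, /ʔ/ → /ʔi/, /b/ → /bi/.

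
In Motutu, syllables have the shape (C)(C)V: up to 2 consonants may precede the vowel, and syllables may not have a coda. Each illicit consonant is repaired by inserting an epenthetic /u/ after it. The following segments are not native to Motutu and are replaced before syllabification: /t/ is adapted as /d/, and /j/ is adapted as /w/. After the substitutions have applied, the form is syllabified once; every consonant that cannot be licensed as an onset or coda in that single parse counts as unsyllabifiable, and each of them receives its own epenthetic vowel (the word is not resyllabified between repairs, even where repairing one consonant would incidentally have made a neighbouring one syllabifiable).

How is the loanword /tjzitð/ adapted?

Substitution: /t/ → /d/, /j/ → /w/, giving /dwzidð/.
Under (C)(C)V, the unsyllabifiable consonants are /d/, /d/, /ð/ (no codas are permitted; onsets may contain at most 2 consonants).
Epenthesis after each stranded consonant: /d/ → /du/, /d/ → /du/, /ð/ → /ðu/.

duwziduðu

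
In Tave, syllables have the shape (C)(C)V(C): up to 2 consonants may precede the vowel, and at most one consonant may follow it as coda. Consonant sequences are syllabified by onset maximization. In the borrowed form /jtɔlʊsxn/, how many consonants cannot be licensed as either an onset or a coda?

The consonants /x/, /n/ cannot be parsed into a legal (C)(C)V(C) syllable (at most one coda consonant is licensed; onsets may contain at most 2 consonants).

2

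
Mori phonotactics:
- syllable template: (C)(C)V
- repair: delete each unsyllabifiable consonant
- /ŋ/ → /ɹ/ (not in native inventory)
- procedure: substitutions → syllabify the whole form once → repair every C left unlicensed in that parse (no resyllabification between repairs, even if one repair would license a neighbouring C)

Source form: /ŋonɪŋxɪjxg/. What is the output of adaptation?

Substitution: /ŋ/ → /ɹ/, giving /ɹonɪɹxɪjxg/.
Syllabifying with onset maximization leaves /j/, /x/, /g/ stranded (no codas are permitted; onsets may contain at most 2 consonants).
Deletion applies to /j/, /x/, /g/.

ɹonɪɹxɪ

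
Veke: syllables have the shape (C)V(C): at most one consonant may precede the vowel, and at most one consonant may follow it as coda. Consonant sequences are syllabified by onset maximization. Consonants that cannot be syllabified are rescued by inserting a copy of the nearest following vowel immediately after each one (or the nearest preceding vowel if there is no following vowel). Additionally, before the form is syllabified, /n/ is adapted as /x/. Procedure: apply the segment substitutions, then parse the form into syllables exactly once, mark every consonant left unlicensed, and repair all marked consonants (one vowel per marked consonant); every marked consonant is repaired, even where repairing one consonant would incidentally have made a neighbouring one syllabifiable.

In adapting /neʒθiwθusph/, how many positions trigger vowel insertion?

After substitution the input is /xeʒθiwθusph/.
The unsyllabifiable consonants are /p/, /h/; each receives one epenthetic vowel.

2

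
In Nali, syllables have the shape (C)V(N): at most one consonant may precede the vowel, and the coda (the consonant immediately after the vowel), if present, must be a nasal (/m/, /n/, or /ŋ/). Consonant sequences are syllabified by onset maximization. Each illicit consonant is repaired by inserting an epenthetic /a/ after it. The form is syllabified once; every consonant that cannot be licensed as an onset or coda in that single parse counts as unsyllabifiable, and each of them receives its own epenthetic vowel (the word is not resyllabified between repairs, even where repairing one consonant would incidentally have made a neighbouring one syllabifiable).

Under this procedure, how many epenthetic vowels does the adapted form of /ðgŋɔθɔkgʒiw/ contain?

The unsyllabifiable consonants are /ð/, /g/, /k/, /g/, /w/; each receives one epenthetic vowel.

5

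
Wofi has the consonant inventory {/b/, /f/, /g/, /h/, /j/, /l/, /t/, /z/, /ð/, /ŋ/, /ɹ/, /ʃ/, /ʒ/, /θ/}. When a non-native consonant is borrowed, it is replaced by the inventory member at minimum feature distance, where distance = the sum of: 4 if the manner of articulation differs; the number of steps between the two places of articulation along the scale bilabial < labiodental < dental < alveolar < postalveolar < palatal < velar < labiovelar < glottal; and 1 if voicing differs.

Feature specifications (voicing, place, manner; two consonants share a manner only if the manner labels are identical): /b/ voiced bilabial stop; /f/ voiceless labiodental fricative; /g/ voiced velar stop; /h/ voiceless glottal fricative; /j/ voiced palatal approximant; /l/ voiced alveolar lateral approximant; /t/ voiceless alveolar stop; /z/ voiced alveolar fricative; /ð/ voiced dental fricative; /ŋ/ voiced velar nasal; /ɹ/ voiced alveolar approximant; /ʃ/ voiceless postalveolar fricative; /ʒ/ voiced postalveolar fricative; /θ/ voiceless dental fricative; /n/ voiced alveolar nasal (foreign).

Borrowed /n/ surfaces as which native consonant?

ŋ

/ŋ/ is closest: same manner (nasal), place distance 3 (alveolar→velar), same voicing; total 3. Next closest is /l/ at distance 4.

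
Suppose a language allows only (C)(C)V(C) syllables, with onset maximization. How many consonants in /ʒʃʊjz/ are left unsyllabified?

1

Syllabifying with onset maximization leaves /z/ stranded (at most one coda consonant is licensed; onsets may contain at most 2 consonants).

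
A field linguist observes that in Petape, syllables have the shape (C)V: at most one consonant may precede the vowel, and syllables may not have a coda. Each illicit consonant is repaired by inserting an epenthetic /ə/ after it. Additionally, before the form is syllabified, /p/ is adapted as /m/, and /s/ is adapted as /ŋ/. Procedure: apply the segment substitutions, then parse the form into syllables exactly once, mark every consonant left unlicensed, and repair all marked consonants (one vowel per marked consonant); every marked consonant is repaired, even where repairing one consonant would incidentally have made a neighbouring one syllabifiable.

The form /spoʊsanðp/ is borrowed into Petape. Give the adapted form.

ŋəmoʊŋanəðəmə

Substitution: /s/ → /ŋ/, /p/ → /m/, giving /ŋmoʊŋanðm/.
Syllabifying with onset maximization leaves /ŋ/, /n/, /ð/, /m/ stranded (no codas are permitted; onsets are limited to one consonant).
Epenthesis after each stranded consonant: /ŋ/ → /ŋə/, /n/ → /nə/, /ð/ → /ðə/, /m/ → /mə/.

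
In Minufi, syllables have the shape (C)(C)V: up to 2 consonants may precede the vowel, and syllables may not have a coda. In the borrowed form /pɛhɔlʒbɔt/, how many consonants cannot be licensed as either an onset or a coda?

2

Under (C)(C)V, the unsyllabifiable consonants are /l/, /t/ (no codas are permitted; onsets may contain at most 2 consonants).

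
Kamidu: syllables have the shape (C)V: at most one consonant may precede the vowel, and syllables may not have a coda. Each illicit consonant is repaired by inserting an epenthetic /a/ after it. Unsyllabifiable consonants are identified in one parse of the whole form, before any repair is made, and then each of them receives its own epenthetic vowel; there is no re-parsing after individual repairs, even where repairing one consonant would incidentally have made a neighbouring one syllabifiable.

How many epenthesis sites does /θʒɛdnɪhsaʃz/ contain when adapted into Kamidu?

The unsyllabifiable consonants are /θ/, /d/, /h/, /ʃ/, /z/; each receives one epenthetic vowel.

5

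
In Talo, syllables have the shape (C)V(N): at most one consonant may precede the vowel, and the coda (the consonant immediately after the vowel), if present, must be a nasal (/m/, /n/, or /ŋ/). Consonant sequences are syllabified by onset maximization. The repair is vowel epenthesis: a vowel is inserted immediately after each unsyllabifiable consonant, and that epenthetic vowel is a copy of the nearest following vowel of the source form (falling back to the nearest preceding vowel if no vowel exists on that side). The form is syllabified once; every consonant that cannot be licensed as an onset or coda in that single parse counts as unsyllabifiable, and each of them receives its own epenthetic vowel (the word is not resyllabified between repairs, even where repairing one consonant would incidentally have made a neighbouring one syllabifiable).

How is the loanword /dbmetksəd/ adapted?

Syllabifying with onset maximization leaves /d/, /b/, /t/, /k/, /d/ stranded (only a nasal (/m/, /n/, or /ŋ/) is licensed in coda position; onsets are limited to one consonant).
Epenthesis after each stranded consonant: /d/ → /de/, /b/ → /be/, /t/ → /tə/, /k/ → /kə/, /d/ → /də/.

debemetəkəsədə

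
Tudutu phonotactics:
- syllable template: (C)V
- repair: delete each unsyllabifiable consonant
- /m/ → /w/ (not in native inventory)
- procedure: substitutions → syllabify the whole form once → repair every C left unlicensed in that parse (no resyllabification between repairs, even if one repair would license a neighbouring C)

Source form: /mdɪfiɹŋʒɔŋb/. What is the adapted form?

dɪfiʒɔ

Substitution: /m/ → /w/, giving /wdɪfiɹŋʒɔŋb/.
Under (C)V, the unsyllabifiable consonants are /w/, /ɹ/, /ŋ/, /ŋ/, /b/ (no codas are permitted; onsets are limited to one consonant).
Each unlicensed consonant is deleted: /w/, /ɹ/, /ŋ/, /ŋ/, /b/.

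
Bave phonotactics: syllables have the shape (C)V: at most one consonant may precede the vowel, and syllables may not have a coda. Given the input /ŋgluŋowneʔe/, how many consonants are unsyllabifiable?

The consonants /ŋ/, /g/, /w/ cannot be parsed into a legal (C)V syllable (no codas are permitted; onsets are limited to one consonant).

3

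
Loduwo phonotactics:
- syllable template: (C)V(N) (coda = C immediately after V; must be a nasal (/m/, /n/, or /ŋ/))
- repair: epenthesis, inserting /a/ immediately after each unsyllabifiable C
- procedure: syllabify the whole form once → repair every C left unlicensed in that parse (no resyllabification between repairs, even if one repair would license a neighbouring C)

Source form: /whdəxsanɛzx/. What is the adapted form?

Syllabifying with onset maximization leaves /w/, /h/, /x/, /z/, /x/ stranded (only a nasal (/m/, /n/, or /ŋ/) is licensed in coda position; onsets are limited to one consonant).
Each unlicensed consonant becomes the onset of a new syllable: /w/ → /wa/, /h/ → /ha/, /x/ → /xa/, /z/ → /za/, /x/ → /xa/.

wahadəxasanɛzaxa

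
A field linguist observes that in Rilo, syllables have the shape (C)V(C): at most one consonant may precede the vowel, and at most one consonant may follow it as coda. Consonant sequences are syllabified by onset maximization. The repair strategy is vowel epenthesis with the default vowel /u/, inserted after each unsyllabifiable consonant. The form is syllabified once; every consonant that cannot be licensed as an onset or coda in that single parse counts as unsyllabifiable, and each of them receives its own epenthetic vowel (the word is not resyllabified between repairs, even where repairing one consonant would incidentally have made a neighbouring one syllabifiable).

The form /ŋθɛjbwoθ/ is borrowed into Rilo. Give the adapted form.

ŋuθɛjbuwoθ

Syllabifying with onset maximization leaves /ŋ/, /b/ stranded (at most one coda consonant is licensed; onsets are limited to one consonant).
Epenthesis after each stranded consonant: /ŋ/ → /ŋu/, /b/ → /bu/.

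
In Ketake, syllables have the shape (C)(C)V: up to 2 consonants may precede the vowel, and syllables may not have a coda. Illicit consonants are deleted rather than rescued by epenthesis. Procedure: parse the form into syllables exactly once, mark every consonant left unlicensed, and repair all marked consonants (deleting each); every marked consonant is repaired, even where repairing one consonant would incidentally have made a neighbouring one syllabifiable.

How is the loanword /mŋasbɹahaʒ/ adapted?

mŋabɹaha

The consonants /s/, /ʒ/ cannot be parsed into a legal (C)(C)V syllable (no codas are permitted; onsets may contain at most 2 consonants).
Deleting the stranded consonants removes /s/, /ʒ/.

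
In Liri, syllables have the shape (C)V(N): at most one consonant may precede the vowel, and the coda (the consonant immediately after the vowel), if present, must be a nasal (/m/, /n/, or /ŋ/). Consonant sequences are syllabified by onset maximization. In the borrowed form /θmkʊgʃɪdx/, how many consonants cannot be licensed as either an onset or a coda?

5

Syllabifying with onset maximization leaves /θ/, /m/, /g/, /d/, /x/ stranded (only a nasal (/m/, /n/, or /ŋ/) is licensed in coda position; onsets are limited to one consonant).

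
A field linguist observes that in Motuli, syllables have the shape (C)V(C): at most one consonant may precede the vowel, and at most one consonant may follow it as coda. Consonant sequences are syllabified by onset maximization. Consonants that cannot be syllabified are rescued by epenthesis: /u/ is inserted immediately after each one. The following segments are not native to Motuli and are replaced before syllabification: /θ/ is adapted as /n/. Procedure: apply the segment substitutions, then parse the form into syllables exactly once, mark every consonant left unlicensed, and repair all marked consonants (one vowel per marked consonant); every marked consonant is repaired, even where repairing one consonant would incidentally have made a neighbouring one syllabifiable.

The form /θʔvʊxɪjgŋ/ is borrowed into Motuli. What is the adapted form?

Substitution: /θ/ → /n/, giving /nʔvʊxɪjgŋ/.
Syllabifying with onset maximization leaves /n/, /ʔ/, /g/, /ŋ/ stranded (at most one coda consonant is licensed; onsets are limited to one consonant).
Epenthesis after each stranded consonant: /n/ → /nu/, /ʔ/ → /ʔu/, /g/ → /gu/, /ŋ/ → /ŋu/.

nuʔuvʊxɪjguŋu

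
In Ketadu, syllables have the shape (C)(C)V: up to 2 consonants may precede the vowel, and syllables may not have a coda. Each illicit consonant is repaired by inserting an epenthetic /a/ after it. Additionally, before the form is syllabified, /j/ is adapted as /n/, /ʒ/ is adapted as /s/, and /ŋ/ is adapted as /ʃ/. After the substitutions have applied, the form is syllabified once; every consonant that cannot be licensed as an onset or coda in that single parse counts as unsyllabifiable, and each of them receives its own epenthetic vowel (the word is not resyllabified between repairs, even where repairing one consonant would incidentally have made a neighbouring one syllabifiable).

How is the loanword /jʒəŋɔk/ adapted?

Substitution: /j/ → /n/, /ʒ/ → /s/, /ŋ/ → /ʃ/, giving /nsəʃɔk/.
The consonants /k/ cannot be parsed into a legal (C)(C)V syllable (no codas are permitted; onsets may contain at most 2 consonants).
Each unlicensed consonant becomes the onset of a new syllable: /k/ → /ka/.

nsəʃɔka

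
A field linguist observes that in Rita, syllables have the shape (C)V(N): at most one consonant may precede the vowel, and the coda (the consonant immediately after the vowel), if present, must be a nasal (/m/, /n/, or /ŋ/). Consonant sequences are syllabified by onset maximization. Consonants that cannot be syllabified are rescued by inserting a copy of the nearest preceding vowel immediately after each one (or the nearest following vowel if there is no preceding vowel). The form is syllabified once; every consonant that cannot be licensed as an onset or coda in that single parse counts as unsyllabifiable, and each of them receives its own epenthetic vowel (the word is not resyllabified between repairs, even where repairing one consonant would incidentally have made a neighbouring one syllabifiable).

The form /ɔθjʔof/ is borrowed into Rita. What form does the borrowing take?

ɔθɔjɔʔofo

The consonants /θ/, /j/, /f/ cannot be parsed into a legal (C)V(N) syllable (only a nasal (/m/, /n/, or /ŋ/) is licensed in coda position; onsets are limited to one consonant).
Inserting the epenthetic vowel yields /θ/ → /θɔ/, /j/ → /jɔ/, /f/ → /fo/.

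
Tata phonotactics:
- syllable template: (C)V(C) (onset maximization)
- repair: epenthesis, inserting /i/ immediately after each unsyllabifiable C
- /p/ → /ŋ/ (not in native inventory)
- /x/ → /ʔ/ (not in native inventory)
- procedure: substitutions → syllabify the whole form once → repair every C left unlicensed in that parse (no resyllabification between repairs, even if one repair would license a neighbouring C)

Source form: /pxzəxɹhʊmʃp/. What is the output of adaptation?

ŋiʔizəʔɹihʊmʃiŋi

Substitution: /p/ → /ŋ/, /x/ → /ʔ/, giving /ŋʔzəʔɹhʊmʃŋ/.
Under (C)V(C), the unsyllabifiable consonants are /ŋ/, /ʔ/, /ɹ/, /ʃ/, /ŋ/ (at most one coda consonant is licensed; onsets are limited to one consonant).
Inserting the epenthetic vowel yields /ŋ/ → /ŋi/, /ʔ/ → /ʔi/, /ɹ/ → /ɹi/, /ʃ/ → /ʃi/, /ŋ/ → /ŋi/.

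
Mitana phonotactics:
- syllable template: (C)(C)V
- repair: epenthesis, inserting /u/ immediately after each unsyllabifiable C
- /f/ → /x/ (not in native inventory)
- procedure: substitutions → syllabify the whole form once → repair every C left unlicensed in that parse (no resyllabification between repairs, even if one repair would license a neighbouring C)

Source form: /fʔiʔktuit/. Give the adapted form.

Substitution: /f/ → /x/, giving /xʔiʔktuit/.
The consonants /ʔ/, /t/ cannot be parsed into a legal (C)(C)V syllable (no codas are permitted; onsets may contain at most 2 consonants).
Inserting the epenthetic vowel yields /ʔ/ → /ʔu/, /t/ → /tu/.

xʔiʔuktuitu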